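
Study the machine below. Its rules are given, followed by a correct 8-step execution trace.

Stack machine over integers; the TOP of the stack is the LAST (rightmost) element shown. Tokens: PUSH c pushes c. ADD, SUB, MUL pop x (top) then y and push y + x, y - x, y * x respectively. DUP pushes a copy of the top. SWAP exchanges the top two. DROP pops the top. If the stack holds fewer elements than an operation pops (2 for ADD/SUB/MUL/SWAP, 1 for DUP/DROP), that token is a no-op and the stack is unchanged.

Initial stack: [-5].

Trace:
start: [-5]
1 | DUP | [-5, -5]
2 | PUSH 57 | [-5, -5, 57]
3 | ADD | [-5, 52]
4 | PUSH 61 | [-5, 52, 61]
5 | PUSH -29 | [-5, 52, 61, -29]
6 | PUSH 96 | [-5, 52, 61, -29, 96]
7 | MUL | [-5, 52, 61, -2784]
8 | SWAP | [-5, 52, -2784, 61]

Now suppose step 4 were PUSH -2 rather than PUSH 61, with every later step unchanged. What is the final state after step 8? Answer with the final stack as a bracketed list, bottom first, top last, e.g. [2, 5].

(re-executing from step 4 with the substitution; state before step 4: [-5, 52])
4 | PUSH -2 | [-5, 52, -2]
5 | PUSH -29 | [-5, 52, -2, -29]
6 | PUSH 96 | [-5, 52, -2, -29, 96]
7 | MUL | [-5, 52, -2, -2784]
8 | SWAP | [-5, 52, -2784, -2]

[-5, 52, -2784, -2]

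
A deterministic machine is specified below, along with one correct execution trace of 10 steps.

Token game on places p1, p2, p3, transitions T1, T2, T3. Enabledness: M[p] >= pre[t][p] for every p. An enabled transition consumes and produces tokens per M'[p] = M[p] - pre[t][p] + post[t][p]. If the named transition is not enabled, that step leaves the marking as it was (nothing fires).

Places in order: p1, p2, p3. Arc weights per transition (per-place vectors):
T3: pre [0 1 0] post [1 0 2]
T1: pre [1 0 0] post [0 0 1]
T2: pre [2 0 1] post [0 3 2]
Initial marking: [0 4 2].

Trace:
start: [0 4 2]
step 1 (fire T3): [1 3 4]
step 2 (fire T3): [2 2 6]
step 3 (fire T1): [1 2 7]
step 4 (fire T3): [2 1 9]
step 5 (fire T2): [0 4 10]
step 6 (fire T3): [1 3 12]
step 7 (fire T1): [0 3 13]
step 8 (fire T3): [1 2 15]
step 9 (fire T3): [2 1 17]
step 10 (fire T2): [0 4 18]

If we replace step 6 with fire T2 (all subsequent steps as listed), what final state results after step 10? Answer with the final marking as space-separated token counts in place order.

0 5 15

(re-executing from step 6 with the substitution; state before step 6: [0 4 10])
step 6 (fire T2): [0 4 10]
step 7 (fire T1): [0 4 10]
step 8 (fire T3): [1 3 12]
step 9 (fire T3): [2 2 14]
step 10 (fire T2): [0 5 15]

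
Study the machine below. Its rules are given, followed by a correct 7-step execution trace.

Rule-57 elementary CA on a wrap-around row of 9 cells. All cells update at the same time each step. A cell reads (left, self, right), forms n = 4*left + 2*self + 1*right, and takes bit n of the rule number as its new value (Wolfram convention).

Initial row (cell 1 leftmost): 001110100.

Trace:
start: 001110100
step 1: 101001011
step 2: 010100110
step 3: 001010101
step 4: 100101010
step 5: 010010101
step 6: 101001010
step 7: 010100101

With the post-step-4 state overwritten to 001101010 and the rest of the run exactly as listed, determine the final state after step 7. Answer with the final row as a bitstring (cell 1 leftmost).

state after step 4 := 001101010
step 5: 101010101
step 6: 010101011
step 7: 101010110

101010110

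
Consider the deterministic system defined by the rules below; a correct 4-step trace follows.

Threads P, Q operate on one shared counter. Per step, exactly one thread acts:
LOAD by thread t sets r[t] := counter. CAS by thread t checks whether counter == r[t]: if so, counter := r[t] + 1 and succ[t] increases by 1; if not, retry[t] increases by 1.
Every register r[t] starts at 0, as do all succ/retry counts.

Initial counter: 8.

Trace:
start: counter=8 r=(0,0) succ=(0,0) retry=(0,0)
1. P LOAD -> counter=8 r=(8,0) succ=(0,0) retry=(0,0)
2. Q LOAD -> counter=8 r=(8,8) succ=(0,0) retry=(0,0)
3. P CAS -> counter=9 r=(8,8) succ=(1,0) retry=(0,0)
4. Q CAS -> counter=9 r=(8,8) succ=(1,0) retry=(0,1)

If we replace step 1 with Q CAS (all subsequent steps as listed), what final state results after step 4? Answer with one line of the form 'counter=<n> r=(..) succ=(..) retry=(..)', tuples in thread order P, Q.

(re-executing from step 1 with the substitution; state before step 1: counter=8 r=(0,0) succ=(0,0) retry=(0,0))
1. Q CAS -> counter=8 r=(0,0) succ=(0,0) retry=(0,1)
2. Q LOAD -> counter=8 r=(0,8) succ=(0,0) retry=(0,1)
3. P CAS -> counter=8 r=(0,8) succ=(0,0) retry=(1,1)
4. Q CAS -> counter=9 r=(0,8) succ=(0,1) retry=(1,1)

counter=9 r=(0,8) succ=(0,1) retry=(1,1)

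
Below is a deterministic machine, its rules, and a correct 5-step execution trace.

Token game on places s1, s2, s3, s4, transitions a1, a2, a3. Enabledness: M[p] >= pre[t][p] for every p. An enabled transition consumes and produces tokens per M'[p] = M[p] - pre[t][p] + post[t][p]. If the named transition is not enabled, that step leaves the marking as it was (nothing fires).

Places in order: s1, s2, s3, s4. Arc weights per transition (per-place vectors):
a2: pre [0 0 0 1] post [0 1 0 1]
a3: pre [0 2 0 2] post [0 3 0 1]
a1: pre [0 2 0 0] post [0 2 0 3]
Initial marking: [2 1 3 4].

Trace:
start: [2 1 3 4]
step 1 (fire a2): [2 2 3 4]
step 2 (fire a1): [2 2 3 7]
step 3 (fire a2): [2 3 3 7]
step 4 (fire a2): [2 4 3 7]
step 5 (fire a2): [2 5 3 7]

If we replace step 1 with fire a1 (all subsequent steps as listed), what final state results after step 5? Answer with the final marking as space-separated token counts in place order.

(re-executing from step 1 with the substitution; state before step 1: [2 1 3 4])
step 1 (fire a1): [2 1 3 4]
step 2 (fire a1): [2 1 3 4]
step 3 (fire a2): [2 2 3 4]
step 4 (fire a2): [2 3 3 4]
step 5 (fire a2): [2 4 3 4]

2 4 3 4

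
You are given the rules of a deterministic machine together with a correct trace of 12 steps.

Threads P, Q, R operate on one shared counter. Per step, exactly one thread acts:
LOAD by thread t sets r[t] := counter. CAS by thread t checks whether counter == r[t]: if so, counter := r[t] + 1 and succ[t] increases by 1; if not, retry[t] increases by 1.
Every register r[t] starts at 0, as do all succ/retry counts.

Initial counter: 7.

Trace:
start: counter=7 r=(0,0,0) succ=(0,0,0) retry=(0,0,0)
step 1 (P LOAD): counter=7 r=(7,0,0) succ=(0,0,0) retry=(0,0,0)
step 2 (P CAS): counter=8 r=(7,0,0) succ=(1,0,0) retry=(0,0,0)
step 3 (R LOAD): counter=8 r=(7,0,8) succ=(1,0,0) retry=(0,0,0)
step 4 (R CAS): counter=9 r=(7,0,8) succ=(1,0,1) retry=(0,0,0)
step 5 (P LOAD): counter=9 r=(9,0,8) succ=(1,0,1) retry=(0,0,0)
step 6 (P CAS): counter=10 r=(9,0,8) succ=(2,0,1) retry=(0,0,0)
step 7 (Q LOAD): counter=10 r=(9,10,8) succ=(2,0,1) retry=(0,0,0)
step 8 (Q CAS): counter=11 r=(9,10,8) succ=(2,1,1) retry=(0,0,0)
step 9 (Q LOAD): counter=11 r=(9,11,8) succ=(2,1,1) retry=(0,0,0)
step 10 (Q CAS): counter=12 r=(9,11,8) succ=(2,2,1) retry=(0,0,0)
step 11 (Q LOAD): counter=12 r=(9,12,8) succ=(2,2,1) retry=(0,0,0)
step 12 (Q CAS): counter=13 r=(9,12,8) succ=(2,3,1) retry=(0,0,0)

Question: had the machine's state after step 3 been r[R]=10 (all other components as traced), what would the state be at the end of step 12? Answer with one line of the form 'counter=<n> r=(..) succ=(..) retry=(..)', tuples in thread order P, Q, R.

counter=12 r=(8,11,10) succ=(2,3,0) retry=(0,0,1)

state after step 3 := counter=8 r=(7,0,10) succ=(1,0,0) retry=(0,0,0)
step 4 (R CAS): counter=8 r=(7,0,10) succ=(1,0,0) retry=(0,0,1)
step 5 (P LOAD): counter=8 r=(8,0,10) succ=(1,0,0) retry=(0,0,1)
step 6 (P CAS): counter=9 r=(8,0,10) succ=(2,0,0) retry=(0,0,1)
step 7 (Q LOAD): counter=9 r=(8,9,10) succ=(2,0,0) retry=(0,0,1)
step 8 (Q CAS): counter=10 r=(8,9,10) succ=(2,1,0) retry=(0,0,1)
step 9 (Q LOAD): counter=10 r=(8,10,10) succ=(2,1,0) retry=(0,0,1)
step 10 (Q CAS): counter=11 r=(8,10,10) succ=(2,2,0) retry=(0,0,1)
step 11 (Q LOAD): counter=11 r=(8,11,10) succ=(2,2,0) retry=(0,0,1)
step 12 (Q CAS): counter=12 r=(8,11,10) succ=(2,3,0) retry=(0,0,1)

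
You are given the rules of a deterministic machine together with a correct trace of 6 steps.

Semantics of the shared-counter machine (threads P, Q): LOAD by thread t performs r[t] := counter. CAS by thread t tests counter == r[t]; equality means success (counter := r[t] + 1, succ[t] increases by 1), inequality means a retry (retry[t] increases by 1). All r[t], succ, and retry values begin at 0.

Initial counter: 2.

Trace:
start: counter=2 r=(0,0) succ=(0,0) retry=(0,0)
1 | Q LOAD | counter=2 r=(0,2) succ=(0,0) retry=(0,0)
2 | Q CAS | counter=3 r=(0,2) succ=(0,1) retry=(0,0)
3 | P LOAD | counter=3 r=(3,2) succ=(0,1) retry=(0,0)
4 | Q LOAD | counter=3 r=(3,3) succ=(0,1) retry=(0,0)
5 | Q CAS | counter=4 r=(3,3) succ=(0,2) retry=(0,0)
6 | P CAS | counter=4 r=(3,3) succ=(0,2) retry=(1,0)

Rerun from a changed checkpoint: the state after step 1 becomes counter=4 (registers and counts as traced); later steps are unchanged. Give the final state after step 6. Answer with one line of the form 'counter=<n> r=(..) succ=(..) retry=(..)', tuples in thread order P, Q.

state after step 1 := counter=4 r=(0,2) succ=(0,0) retry=(0,0)
2 | Q CAS | counter=4 r=(0,2) succ=(0,0) retry=(0,1)
3 | P LOAD | counter=4 r=(4,2) succ=(0,0) retry=(0,1)
4 | Q LOAD | counter=4 r=(4,4) succ=(0,0) retry=(0,1)
5 | Q CAS | counter=5 r=(4,4) succ=(0,1) retry=(0,1)
6 | P CAS | counter=5 r=(4,4) succ=(0,1) retry=(1,1)

counter=5 r=(4,4) succ=(0,1) retry=(1,1)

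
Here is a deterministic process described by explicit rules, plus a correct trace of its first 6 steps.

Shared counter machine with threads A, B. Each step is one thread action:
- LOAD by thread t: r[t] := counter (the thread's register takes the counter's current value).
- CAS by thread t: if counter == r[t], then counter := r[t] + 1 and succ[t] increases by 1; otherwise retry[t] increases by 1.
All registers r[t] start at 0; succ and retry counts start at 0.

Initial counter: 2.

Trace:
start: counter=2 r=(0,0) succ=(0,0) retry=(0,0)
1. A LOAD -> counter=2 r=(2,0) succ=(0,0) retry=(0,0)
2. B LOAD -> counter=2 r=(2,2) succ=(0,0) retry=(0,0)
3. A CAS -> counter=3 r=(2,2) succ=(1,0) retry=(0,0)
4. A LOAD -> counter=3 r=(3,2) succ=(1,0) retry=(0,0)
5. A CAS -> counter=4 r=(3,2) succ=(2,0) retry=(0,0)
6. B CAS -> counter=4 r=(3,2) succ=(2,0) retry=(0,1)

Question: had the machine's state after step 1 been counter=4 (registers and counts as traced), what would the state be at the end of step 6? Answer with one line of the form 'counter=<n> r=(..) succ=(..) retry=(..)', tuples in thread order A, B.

counter=5 r=(4,4) succ=(1,0) retry=(1,1)

state after step 1 := counter=4 r=(2,0) succ=(0,0) retry=(0,0)
2. B LOAD -> counter=4 r=(2,4) succ=(0,0) retry=(0,0)
3. A CAS -> counter=4 r=(2,4) succ=(0,0) retry=(1,0)
4. A LOAD -> counter=4 r=(4,4) succ=(0,0) retry=(1,0)
5. A CAS -> counter=5 r=(4,4) succ=(1,0) retry=(1,0)
6. B CAS -> counter=5 r=(4,4) succ=(1,0) retry=(1,1)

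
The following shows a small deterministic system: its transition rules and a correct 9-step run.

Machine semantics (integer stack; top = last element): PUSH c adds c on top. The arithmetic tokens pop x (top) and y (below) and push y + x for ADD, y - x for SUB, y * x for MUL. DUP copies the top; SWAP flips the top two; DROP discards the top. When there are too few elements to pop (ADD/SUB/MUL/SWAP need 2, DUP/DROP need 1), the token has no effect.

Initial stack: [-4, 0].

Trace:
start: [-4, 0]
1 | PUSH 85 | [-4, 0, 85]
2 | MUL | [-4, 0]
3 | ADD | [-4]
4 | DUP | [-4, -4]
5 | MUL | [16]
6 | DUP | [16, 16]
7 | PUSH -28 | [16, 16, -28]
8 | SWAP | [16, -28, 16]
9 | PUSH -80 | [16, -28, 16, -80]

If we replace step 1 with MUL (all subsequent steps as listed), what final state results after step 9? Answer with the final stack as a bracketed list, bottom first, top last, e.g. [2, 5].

[0, -28, 0, -80]

(re-executing from step 1 with the substitution; state before step 1: [-4, 0])
1 | MUL | [0]
2 | MUL | [0]
3 | ADD | [0]
4 | DUP | [0, 0]
5 | MUL | [0]
6 | DUP | [0, 0]
7 | PUSH -28 | [0, 0, -28]
8 | SWAP | [0, -28, 0]
9 | PUSH -80 | [0, -28, 0, -80]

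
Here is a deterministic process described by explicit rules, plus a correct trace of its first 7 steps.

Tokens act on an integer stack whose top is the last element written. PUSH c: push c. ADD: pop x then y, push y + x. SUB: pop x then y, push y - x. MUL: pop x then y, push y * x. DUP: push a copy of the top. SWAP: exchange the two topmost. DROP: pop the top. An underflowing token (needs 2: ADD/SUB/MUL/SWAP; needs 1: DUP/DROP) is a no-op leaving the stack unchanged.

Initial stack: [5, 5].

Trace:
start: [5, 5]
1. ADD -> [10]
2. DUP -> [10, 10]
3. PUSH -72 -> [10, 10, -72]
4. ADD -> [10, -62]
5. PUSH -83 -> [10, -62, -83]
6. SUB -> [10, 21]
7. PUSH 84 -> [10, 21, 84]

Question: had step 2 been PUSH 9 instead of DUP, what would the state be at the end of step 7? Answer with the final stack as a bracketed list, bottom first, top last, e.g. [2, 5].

[10, 20, 84]

(re-executing from step 2 with the substitution; state before step 2: [10])
2. PUSH 9 -> [10, 9]
3. PUSH -72 -> [10, 9, -72]
4. ADD -> [10, -63]
5. PUSH -83 -> [10, -63, -83]
6. SUB -> [10, 20]
7. PUSH 84 -> [10, 20, 84]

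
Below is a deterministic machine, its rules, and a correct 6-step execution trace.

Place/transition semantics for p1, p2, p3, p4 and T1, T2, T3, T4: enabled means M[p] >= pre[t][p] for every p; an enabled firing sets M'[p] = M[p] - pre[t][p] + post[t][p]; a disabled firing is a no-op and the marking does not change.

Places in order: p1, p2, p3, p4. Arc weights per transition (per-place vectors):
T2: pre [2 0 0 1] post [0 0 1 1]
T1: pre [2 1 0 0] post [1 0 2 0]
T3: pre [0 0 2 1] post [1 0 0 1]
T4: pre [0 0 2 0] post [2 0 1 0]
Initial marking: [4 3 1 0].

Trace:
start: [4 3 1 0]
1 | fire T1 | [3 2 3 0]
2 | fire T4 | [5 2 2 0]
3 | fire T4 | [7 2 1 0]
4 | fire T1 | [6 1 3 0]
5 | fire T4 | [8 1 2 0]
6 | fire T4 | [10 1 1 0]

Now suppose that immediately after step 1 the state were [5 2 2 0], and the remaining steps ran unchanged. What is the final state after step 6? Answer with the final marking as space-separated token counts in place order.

state after step 1 := [5 2 2 0]
2 | fire T4 | [7 2 1 0]
3 | fire T4 | [7 2 1 0]
4 | fire T1 | [6 1 3 0]
5 | fire T4 | [8 1 2 0]
6 | fire T4 | [10 1 1 0]

10 1 1 0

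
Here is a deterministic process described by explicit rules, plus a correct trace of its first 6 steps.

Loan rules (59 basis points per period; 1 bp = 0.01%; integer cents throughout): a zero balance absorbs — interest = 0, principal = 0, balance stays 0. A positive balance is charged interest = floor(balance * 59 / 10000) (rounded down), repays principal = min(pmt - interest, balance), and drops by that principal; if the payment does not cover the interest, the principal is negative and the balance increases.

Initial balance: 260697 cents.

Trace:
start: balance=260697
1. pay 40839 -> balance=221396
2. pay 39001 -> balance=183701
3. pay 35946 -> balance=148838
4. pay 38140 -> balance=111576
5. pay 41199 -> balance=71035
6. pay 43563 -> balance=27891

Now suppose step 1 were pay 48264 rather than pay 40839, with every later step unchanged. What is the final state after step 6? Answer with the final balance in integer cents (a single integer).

20243

(re-executing from step 1 with the substitution; state before step 1: balance=260697)
1. pay 48264 -> balance=213971
2. pay 39001 -> balance=176232
3. pay 35946 -> balance=141325
4. pay 38140 -> balance=104018
5. pay 41199 -> balance=63432
6. pay 43563 -> balance=20243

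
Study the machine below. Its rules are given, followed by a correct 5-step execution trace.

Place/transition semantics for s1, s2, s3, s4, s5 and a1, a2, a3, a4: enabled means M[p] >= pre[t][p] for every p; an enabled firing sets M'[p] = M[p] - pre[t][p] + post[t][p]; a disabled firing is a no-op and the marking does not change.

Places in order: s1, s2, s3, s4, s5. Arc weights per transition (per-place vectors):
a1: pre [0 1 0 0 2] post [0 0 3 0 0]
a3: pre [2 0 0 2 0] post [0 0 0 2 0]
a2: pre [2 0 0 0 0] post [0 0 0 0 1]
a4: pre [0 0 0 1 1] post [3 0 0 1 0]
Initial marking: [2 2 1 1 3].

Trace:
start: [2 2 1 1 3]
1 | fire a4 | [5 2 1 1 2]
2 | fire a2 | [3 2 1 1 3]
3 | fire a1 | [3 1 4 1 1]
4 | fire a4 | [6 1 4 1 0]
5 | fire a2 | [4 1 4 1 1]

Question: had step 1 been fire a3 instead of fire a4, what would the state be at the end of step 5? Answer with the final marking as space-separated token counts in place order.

(re-executing from step 1 with the substitution; state before step 1: [2 2 1 1 3])
1 | fire a3 | [2 2 1 1 3]
2 | fire a2 | [0 2 1 1 4]
3 | fire a1 | [0 1 4 1 2]
4 | fire a4 | [3 1 4 1 1]
5 | fire a2 | [1 1 4 1 2]

1 1 4 1 2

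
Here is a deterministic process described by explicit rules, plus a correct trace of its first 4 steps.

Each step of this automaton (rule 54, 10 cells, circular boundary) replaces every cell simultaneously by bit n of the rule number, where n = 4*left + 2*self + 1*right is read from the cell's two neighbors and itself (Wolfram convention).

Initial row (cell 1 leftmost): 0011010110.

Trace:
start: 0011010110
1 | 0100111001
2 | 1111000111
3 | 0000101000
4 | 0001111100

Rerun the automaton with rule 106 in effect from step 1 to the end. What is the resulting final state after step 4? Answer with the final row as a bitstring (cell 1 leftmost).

0111111111

(re-executing steps 1..4 under rule 106; state before step 1: 0011010110)
1 | 0111101110
2 | 1100111010
3 | 1101101101
4 | 0111111111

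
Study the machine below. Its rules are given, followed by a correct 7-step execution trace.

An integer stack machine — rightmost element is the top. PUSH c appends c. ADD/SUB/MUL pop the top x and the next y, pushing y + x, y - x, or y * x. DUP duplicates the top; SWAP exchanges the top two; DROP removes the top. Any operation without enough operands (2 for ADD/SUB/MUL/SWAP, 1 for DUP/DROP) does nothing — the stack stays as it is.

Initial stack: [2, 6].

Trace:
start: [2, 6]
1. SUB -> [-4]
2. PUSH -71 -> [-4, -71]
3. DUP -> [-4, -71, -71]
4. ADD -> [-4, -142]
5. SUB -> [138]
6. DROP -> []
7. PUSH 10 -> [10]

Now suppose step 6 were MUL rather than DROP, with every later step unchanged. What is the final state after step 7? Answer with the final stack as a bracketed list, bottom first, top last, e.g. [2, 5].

[138, 10]

(re-executing from step 6 with the substitution; state before step 6: [138])
6. MUL -> [138]
7. PUSH 10 -> [138, 10]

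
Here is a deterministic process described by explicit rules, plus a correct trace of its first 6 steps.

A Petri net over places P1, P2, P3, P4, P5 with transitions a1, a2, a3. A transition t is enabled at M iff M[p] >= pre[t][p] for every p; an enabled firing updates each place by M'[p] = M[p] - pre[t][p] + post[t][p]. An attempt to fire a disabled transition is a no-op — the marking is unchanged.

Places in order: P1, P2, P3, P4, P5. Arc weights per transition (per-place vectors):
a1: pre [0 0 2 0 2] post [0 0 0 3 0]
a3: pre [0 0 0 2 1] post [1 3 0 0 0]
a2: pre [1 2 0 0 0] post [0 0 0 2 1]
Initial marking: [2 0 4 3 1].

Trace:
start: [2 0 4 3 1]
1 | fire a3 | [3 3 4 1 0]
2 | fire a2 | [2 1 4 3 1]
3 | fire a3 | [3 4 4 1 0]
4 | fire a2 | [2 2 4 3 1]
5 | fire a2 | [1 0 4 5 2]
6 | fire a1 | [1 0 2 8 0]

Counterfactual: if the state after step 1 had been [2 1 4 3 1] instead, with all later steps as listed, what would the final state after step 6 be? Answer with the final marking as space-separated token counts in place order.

1 0 2 8 0

state after step 1 := [2 1 4 3 1]
2 | fire a2 | [2 1 4 3 1]
3 | fire a3 | [3 4 4 1 0]
4 | fire a2 | [2 2 4 3 1]
5 | fire a2 | [1 0 4 5 2]
6 | fire a1 | [1 0 2 8 0]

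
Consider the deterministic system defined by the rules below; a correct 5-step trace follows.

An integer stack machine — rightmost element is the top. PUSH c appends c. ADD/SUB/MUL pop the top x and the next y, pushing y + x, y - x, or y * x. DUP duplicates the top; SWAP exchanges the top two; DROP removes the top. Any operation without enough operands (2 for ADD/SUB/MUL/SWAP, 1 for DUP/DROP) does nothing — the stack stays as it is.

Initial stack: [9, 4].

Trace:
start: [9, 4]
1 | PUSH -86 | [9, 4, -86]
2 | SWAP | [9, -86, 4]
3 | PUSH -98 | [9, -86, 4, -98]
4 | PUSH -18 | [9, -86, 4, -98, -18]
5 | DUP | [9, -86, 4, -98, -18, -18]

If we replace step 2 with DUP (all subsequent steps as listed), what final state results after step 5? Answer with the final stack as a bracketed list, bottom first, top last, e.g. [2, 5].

[9, 4, -86, -86, -98, -18, -18]

(re-executing from step 2 with the substitution; state before step 2: [9, 4, -86])
2 | DUP | [9, 4, -86, -86]
3 | PUSH -98 | [9, 4, -86, -86, -98]
4 | PUSH -18 | [9, 4, -86, -86, -98, -18]
5 | DUP | [9, 4, -86, -86, -98, -18, -18]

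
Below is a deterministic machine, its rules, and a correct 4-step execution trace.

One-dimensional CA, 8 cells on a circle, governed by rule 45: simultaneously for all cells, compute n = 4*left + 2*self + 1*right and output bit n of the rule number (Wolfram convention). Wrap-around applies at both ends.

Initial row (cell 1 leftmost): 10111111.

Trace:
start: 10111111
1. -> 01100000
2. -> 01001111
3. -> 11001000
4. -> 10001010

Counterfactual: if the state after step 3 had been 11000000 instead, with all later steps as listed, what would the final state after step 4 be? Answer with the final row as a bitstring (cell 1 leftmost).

state after step 3 := 11000000
4. -> 10011110

10011110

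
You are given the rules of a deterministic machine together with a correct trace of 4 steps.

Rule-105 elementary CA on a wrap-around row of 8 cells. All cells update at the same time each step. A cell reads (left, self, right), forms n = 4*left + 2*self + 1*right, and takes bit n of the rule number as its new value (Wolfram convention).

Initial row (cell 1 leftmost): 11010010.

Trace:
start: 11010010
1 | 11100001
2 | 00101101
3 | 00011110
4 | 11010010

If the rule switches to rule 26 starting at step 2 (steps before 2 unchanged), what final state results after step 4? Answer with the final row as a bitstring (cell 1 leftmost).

(re-executing steps 2..4 under rule 26; state before step 2: 11100001)
2 | 00010011
3 | 10101110
4 | 00001000

00001000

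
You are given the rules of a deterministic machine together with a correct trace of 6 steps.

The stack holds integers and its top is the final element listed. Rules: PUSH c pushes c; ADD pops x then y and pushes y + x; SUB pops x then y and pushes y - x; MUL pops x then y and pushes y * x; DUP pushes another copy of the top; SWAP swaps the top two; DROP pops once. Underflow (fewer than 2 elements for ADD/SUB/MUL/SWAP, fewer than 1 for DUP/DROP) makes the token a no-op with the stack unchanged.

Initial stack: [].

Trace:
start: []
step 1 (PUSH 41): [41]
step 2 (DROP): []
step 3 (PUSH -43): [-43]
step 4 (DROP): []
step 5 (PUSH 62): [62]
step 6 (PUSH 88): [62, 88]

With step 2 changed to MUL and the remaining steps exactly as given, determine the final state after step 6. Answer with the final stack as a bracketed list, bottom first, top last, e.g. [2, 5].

(re-executing from step 2 with the substitution; state before step 2: [41])
step 2 (MUL): [41]
step 3 (PUSH -43): [41, -43]
step 4 (DROP): [41]
step 5 (PUSH 62): [41, 62]
step 6 (PUSH 88): [41, 62, 88]

[41, 62, 88]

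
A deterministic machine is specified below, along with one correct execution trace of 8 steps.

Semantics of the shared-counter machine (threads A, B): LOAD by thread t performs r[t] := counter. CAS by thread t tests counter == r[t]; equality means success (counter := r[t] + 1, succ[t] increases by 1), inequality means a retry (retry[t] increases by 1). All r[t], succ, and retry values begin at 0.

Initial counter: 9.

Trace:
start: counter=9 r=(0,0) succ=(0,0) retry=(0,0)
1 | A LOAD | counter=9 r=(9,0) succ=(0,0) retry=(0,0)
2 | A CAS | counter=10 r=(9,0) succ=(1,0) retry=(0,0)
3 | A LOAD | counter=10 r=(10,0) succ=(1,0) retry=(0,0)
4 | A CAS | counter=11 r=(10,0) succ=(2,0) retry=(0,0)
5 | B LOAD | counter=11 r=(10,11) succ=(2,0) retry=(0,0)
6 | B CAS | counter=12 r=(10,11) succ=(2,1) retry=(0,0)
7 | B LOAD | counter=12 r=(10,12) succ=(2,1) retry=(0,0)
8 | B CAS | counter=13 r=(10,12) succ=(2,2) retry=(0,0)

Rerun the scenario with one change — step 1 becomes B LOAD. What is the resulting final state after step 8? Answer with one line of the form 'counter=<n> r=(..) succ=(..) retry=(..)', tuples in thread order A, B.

counter=12 r=(9,11) succ=(1,2) retry=(1,0)

(re-executing from step 1 with the substitution; state before step 1: counter=9 r=(0,0) succ=(0,0) retry=(0,0))
1 | B LOAD | counter=9 r=(0,9) succ=(0,0) retry=(0,0)
2 | A CAS | counter=9 r=(0,9) succ=(0,0) retry=(1,0)
3 | A LOAD | counter=9 r=(9,9) succ=(0,0) retry=(1,0)
4 | A CAS | counter=10 r=(9,9) succ=(1,0) retry=(1,0)
5 | B LOAD | counter=10 r=(9,10) succ=(1,0) retry=(1,0)
6 | B CAS | counter=11 r=(9,10) succ=(1,1) retry=(1,0)
7 | B LOAD | counter=11 r=(9,11) succ=(1,1) retry=(1,0)
8 | B CAS | counter=12 r=(9,11) succ=(1,2) retry=(1,0)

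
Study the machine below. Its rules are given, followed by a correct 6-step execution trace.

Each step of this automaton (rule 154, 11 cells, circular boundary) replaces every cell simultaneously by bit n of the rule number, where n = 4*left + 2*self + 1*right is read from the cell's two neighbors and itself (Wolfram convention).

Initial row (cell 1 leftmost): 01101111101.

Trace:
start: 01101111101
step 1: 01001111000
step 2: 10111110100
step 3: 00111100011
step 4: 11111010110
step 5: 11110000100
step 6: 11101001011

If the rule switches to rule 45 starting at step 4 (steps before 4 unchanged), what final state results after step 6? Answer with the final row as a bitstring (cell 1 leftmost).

11111011001

(re-executing steps 4..6 under rule 45; state before step 4: 00111100011)
step 4: 00100001010
step 5: 10101101110
step 6: 11111011001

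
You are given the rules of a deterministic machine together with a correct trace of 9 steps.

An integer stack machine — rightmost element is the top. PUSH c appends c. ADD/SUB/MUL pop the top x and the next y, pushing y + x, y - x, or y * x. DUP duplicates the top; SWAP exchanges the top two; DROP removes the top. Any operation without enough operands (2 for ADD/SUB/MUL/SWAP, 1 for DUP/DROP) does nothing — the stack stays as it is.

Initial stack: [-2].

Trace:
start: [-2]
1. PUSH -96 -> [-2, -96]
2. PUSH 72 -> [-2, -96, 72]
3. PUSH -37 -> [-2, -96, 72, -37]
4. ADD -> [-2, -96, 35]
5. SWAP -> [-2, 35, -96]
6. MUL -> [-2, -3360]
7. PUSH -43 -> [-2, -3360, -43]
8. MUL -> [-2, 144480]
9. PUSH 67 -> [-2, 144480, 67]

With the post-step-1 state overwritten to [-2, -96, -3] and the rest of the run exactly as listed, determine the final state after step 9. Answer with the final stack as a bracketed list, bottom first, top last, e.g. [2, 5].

[-2, -96, 4515, 67]

state after step 1 := [-2, -96, -3]
2. PUSH 72 -> [-2, -96, -3, 72]
3. PUSH -37 -> [-2, -96, -3, 72, -37]
4. ADD -> [-2, -96, -3, 35]
5. SWAP -> [-2, -96, 35, -3]
6. MUL -> [-2, -96, -105]
7. PUSH -43 -> [-2, -96, -105, -43]
8. MUL -> [-2, -96, 4515]
9. PUSH 67 -> [-2, -96, 4515, 67]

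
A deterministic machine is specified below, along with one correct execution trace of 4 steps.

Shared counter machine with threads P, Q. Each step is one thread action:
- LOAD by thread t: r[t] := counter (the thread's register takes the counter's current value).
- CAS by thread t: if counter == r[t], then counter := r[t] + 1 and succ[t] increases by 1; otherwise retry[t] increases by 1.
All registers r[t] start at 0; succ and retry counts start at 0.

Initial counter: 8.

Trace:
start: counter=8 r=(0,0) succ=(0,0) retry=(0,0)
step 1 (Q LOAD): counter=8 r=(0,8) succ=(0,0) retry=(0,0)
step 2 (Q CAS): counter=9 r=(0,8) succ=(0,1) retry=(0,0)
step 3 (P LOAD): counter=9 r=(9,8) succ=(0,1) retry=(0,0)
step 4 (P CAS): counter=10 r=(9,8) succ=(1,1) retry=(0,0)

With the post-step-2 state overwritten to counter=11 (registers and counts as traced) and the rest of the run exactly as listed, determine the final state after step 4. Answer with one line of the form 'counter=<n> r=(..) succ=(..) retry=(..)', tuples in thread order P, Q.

counter=12 r=(11,8) succ=(1,1) retry=(0,0)

state after step 2 := counter=11 r=(0,8) succ=(0,1) retry=(0,0)
step 3 (P LOAD): counter=11 r=(11,8) succ=(0,1) retry=(0,0)
step 4 (P CAS): counter=12 r=(11,8) succ=(1,1) retry=(0,0)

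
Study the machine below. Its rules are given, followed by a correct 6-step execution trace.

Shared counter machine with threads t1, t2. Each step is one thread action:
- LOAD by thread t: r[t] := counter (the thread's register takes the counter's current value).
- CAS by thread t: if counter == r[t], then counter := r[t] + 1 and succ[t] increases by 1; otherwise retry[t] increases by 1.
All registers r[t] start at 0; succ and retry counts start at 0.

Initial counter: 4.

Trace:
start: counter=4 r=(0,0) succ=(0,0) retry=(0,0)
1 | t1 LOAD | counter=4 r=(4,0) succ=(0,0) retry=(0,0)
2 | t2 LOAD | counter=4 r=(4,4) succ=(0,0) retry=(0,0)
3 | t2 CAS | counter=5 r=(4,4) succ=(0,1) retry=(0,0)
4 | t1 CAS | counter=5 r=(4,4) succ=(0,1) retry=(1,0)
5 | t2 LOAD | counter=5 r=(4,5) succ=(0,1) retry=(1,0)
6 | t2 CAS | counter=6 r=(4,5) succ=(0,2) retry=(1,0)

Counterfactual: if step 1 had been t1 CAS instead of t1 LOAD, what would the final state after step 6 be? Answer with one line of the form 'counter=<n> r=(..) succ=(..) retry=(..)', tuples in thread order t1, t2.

counter=6 r=(0,5) succ=(0,2) retry=(2,0)

(re-executing from step 1 with the substitution; state before step 1: counter=4 r=(0,0) succ=(0,0) retry=(0,0))
1 | t1 CAS | counter=4 r=(0,0) succ=(0,0) retry=(1,0)
2 | t2 LOAD | counter=4 r=(0,4) succ=(0,0) retry=(1,0)
3 | t2 CAS | counter=5 r=(0,4) succ=(0,1) retry=(1,0)
4 | t1 CAS | counter=5 r=(0,4) succ=(0,1) retry=(2,0)
5 | t2 LOAD | counter=5 r=(0,5) succ=(0,1) retry=(2,0)
6 | t2 CAS | counter=6 r=(0,5) succ=(0,2) retry=(2,0)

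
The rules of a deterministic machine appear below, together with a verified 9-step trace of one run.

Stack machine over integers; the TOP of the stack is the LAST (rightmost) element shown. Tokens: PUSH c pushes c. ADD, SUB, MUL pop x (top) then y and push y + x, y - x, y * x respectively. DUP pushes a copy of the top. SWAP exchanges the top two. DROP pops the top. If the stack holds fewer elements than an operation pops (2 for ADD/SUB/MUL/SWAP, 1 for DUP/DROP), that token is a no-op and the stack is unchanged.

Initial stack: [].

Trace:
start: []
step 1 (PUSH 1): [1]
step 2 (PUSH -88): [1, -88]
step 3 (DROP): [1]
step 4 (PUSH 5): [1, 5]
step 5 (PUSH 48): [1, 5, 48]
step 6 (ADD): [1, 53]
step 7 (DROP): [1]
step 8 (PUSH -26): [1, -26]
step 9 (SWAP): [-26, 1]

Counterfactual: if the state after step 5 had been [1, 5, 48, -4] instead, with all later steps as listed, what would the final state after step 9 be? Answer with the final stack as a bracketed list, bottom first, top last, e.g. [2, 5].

[1, -26, 5]

state after step 5 := [1, 5, 48, -4]
step 6 (ADD): [1, 5, 44]
step 7 (DROP): [1, 5]
step 8 (PUSH -26): [1, 5, -26]
step 9 (SWAP): [1, -26, 5]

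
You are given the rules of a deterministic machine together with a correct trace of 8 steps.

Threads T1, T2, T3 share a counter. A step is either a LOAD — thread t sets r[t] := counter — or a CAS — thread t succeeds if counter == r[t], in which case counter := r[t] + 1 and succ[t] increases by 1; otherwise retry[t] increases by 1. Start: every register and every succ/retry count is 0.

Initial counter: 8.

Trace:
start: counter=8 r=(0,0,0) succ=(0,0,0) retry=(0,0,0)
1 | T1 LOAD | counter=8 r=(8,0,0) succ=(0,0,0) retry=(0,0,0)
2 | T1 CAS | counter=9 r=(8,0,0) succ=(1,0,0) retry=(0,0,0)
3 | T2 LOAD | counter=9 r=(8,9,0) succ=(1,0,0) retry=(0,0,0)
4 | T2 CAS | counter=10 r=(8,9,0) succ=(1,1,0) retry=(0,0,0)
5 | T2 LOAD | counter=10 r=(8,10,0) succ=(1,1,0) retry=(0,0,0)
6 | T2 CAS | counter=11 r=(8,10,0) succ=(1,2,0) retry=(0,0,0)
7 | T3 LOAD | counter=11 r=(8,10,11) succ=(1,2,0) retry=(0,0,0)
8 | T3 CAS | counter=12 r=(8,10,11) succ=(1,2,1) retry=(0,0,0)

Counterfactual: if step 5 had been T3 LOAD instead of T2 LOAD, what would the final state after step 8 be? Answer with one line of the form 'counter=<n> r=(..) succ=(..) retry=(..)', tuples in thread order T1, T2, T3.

counter=11 r=(8,9,10) succ=(1,1,1) retry=(0,1,0)

(re-executing from step 5 with the substitution; state before step 5: counter=10 r=(8,9,0) succ=(1,1,0) retry=(0,0,0))
5 | T3 LOAD | counter=10 r=(8,9,10) succ=(1,1,0) retry=(0,0,0)
6 | T2 CAS | counter=10 r=(8,9,10) succ=(1,1,0) retry=(0,1,0)
7 | T3 LOAD | counter=10 r=(8,9,10) succ=(1,1,0) retry=(0,1,0)
8 | T3 CAS | counter=11 r=(8,9,10) succ=(1,1,1) retry=(0,1,0)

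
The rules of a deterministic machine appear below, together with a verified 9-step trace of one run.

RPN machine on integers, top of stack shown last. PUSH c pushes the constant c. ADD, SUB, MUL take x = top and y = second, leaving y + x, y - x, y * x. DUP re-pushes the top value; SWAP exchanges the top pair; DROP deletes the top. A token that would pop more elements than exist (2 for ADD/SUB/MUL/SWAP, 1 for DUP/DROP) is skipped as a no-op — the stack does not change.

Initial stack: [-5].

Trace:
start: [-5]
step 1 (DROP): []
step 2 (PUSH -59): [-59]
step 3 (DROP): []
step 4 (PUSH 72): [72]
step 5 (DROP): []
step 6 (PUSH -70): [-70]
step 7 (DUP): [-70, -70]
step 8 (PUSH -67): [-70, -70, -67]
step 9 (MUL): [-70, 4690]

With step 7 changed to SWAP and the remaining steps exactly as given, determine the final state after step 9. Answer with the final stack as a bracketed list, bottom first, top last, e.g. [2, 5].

(re-executing from step 7 with the substitution; state before step 7: [-70])
step 7 (SWAP): [-70]
step 8 (PUSH -67): [-70, -67]
step 9 (MUL): [4690]

[4690]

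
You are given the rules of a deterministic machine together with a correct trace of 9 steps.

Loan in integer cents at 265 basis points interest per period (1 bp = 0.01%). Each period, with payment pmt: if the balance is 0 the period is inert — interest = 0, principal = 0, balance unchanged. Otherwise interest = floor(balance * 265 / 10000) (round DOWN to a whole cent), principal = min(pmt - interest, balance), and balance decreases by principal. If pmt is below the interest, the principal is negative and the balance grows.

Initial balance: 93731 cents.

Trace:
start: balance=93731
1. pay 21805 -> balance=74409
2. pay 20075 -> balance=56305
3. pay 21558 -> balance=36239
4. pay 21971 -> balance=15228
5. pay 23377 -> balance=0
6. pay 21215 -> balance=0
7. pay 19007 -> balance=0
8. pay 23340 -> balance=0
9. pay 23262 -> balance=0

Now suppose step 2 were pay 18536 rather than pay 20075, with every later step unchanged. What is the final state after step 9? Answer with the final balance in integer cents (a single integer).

(re-executing from step 2 with the substitution; state before step 2: balance=74409)
2. pay 18536 -> balance=57844
3. pay 21558 -> balance=37818
4. pay 21971 -> balance=16849
5. pay 23377 -> balance=0
6. pay 21215 -> balance=0
7. pay 19007 -> balance=0
8. pay 23340 -> balance=0
9. pay 23262 -> balance=0

0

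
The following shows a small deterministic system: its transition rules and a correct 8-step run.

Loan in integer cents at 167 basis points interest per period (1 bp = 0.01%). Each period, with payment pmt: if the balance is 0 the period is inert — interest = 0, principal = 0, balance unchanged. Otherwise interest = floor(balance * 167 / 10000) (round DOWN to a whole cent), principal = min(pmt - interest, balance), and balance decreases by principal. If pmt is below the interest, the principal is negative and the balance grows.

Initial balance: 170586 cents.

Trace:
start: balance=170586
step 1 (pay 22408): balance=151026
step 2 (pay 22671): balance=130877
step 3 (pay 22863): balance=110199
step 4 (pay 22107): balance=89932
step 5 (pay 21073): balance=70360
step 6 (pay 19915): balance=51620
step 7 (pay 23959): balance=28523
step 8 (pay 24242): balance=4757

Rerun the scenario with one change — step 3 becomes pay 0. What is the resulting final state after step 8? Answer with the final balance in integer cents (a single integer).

(re-executing from step 3 with the substitution; state before step 3: balance=130877)
step 3 (pay 0): balance=133062
step 4 (pay 22107): balance=113177
step 5 (pay 21073): balance=93994
step 6 (pay 19915): balance=75648
step 7 (pay 23959): balance=52952
step 8 (pay 24242): balance=29594

29594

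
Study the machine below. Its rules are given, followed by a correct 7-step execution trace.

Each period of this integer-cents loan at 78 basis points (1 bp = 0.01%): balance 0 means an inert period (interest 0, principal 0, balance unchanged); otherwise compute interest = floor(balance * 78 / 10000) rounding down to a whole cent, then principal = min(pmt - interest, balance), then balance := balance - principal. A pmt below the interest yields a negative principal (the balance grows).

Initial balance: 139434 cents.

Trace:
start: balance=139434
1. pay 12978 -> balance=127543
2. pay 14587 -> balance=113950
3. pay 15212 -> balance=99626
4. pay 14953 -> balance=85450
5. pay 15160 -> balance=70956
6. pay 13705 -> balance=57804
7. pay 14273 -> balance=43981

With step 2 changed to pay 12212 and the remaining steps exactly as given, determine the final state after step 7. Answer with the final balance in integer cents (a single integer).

(re-executing from step 2 with the substitution; state before step 2: balance=127543)
2. pay 12212 -> balance=116325
3. pay 15212 -> balance=102020
4. pay 14953 -> balance=87862
5. pay 15160 -> balance=73387
6. pay 13705 -> balance=60254
7. pay 14273 -> balance=46450

46450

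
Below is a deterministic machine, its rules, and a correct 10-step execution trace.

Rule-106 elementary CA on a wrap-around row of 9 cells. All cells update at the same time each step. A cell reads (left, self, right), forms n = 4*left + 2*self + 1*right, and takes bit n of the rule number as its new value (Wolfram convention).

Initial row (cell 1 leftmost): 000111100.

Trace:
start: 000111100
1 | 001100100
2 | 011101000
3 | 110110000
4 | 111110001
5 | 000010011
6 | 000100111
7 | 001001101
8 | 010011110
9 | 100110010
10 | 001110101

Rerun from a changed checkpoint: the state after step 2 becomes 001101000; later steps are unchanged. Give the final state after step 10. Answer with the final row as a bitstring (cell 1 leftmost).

state after step 2 := 001101000
3 | 011110000
4 | 110010000
5 | 110100001
6 | 011000011
7 | 111000111
8 | 001001100
9 | 010011100
10 | 100110100

100110100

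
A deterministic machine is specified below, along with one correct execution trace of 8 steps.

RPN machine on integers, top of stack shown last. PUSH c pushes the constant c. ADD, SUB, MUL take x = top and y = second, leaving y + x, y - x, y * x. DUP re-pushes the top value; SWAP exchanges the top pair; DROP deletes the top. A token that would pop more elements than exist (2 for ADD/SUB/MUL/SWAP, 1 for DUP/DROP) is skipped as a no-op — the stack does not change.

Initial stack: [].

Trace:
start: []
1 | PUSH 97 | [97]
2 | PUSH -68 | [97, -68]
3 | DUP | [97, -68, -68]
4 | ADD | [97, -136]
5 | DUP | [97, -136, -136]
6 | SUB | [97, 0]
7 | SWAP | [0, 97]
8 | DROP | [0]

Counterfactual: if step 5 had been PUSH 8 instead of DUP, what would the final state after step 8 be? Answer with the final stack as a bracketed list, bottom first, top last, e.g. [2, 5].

(re-executing from step 5 with the substitution; state before step 5: [97, -136])
5 | PUSH 8 | [97, -136, 8]
6 | SUB | [97, -144]
7 | SWAP | [-144, 97]
8 | DROP | [-144]

[-144]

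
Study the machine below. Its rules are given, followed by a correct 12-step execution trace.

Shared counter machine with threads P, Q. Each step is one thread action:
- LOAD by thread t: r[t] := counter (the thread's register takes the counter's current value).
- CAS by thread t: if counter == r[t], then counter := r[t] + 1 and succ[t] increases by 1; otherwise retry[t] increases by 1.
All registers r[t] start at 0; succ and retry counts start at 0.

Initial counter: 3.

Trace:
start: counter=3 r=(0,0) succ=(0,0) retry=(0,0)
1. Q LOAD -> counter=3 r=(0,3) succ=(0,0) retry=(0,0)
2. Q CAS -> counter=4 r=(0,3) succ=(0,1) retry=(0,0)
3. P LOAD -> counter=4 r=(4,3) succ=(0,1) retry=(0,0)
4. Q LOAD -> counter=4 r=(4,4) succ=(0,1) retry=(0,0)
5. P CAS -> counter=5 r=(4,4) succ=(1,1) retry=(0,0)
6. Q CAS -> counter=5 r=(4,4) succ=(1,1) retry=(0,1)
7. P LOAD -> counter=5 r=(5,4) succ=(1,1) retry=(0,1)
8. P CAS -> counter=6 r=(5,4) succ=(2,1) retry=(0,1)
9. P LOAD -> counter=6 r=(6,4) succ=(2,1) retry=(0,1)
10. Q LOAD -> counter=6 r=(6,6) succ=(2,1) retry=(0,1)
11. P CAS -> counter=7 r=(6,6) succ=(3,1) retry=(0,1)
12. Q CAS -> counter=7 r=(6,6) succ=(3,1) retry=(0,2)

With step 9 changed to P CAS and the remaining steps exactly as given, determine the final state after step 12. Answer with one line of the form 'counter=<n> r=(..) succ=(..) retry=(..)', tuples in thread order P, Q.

counter=7 r=(5,6) succ=(2,2) retry=(2,1)

(re-executing from step 9 with the substitution; state before step 9: counter=6 r=(5,4) succ=(2,1) retry=(0,1))
9. P CAS -> counter=6 r=(5,4) succ=(2,1) retry=(1,1)
10. Q LOAD -> counter=6 r=(5,6) succ=(2,1) retry=(1,1)
11. P CAS -> counter=6 r=(5,6) succ=(2,1) retry=(2,1)
12. Q CAS -> counter=7 r=(5,6) succ=(2,2) retry=(2,1)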